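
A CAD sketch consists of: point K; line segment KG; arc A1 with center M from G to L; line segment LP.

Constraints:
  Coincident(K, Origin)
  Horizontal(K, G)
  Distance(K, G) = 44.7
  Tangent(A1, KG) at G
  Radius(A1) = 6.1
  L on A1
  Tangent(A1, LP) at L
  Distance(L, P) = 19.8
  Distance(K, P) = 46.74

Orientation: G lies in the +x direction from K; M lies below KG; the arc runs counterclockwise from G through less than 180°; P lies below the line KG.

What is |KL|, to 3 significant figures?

39.1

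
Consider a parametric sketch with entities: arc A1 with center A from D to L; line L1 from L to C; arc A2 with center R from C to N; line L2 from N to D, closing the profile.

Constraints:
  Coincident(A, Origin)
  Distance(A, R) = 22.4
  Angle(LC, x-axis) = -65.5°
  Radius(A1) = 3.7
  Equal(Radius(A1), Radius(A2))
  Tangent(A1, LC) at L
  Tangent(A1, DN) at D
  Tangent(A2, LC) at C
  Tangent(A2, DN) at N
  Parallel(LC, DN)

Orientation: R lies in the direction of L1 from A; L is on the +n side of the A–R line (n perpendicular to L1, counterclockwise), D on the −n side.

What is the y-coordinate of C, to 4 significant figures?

-18.85

The slot axis is L1's direction at -65.5°, so u = (cos -65.5°, sin -65.5°) = (0.4147, -0.9100) and n = (−sin -65.5°, cos -65.5°) = (0.9100, 0.4147). A is at the origin and R lies 22.4 along u from A, so R = 22.4·u = (9.289, -20.38). Tangency of A1 to both parallel lines with radius 3.7 puts L and D at A ± 3.7·n: L = (3.367, 1.534), D = (-3.367, -1.534). Equal radii place C and N the same way about R: C = R + 3.7·n = (12.66, -18.85), N = R − 3.7·n = (5.922, -21.92). So C.y = -18.85.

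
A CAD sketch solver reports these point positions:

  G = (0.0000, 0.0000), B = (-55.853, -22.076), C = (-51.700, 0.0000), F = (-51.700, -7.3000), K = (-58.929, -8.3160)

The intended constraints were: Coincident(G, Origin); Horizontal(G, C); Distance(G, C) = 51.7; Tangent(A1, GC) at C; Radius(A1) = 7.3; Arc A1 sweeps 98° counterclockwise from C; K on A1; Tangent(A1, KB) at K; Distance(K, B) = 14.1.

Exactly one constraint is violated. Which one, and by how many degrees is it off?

Tangent(A1, KB) at K — off by 4.60°.

G = (0.00, 0.00) ✓; G.y = 0.00, C.y = 0.00 ✓; |GC| = 51.70 ✓; ∠(FC, CG) = 90.00° ✓; |FC| = 7.300 ✓; bearing(F→K) − bearing(F→C) = 98.00° ✓; |FK| = 7.300 ✓; ∠(FK, KB) = 85.40° ✗; |KB| = 14.10 ✓.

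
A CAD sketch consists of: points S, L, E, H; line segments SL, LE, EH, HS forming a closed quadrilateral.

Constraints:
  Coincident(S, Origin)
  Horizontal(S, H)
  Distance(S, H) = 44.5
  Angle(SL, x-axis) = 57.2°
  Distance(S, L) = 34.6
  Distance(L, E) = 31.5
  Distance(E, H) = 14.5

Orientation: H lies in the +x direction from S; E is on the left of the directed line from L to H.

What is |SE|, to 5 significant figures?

48.745

Checks: |LE| = 31.50 ✓; |EH| = 14.50 ✓.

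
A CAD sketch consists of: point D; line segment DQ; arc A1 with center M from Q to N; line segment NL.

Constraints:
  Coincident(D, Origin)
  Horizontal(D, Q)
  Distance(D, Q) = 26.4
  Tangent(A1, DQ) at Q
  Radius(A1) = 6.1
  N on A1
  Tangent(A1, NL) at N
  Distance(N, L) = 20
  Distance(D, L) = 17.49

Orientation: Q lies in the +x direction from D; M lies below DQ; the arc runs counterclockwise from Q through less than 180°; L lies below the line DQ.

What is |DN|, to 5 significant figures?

22.218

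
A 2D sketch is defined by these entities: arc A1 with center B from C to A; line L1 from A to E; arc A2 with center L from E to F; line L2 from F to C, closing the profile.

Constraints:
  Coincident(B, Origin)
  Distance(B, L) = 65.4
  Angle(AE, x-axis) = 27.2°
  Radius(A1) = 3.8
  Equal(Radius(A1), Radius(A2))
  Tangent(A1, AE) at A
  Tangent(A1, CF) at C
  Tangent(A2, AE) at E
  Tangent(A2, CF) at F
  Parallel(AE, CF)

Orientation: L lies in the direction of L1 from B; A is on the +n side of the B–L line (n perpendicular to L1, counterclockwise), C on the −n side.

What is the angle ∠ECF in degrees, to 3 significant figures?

6.63°

The slot axis is L1's direction at 27.2°, so u = (cos 27.2°, sin 27.2°) = (0.889, 0.457) and n = (−sin 27.2°, cos 27.2°) = (-0.457, 0.889). B is at the origin and L lies 65.4 along u from B, so L = 65.4·u = (58.2, 29.9). Tangency of A1 to both parallel lines with radius 3.8 puts A and C at B ± 3.8·n: A = (-1.74, 3.38), C = (1.74, -3.38). Equal radii place E and F the same way about L: E = L + 3.8·n = (56.4, 33.3), F = L − 3.8·n = (59.9, 26.5). Then cos ∠ECF = CE·CF / (|CE||CF|), giving 6.63°.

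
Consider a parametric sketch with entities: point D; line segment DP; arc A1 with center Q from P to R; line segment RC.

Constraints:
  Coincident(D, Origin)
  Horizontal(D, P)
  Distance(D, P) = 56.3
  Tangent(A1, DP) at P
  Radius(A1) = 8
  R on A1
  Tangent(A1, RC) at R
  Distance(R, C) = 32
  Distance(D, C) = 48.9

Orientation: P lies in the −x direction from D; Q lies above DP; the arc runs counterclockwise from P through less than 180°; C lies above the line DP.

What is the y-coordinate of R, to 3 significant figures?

4.62

D is at the origin; D and P share the same y with |DP| = 56.3 and P on the −x side, so P = (-56.3, 0.00). The tangent condition forces QP to be normal to DP, so Q = P + (0, 8) = (-56.3, 8.00). Since QR ⟂ RC (tangency), |QC| = √(8.0² + 32.0²) = 33.0 regardless of where R sits on A1. So C lies on both circle(D, 48.9) and circle(Q, 33.0); the above-DP intersection is C = (-35.5, 33.6). R is the foot of the tangent from C: R = (-49.1, 4.62).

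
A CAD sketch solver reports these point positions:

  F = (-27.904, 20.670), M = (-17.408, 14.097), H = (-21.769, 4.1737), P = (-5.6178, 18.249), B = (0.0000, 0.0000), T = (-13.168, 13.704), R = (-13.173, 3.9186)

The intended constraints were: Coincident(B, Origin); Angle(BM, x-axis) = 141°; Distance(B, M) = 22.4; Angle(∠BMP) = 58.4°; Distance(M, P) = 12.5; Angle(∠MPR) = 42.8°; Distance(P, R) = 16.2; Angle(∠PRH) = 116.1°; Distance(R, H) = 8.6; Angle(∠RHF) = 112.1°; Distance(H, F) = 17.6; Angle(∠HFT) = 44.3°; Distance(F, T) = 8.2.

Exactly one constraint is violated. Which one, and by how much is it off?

Distance(F, T) = 8.2 — off by 8.10.

B = (0.00, 0.00) ✓; BM at 141.0° ✓; |BM| = 22.40 ✓; ∠BMP = 58.40° ✓; |MP| = 12.50 ✓; ∠MPR = 42.80° ✓; |PR| = 16.20 ✓; ∠PRH = 116.1° ✓; |RH| = 8.600 ✓; ∠RHF = 112.1° ✓; |HF| = 17.60 ✓; ∠HFT = 44.30° ✓; |FT| = 16.30 ✗.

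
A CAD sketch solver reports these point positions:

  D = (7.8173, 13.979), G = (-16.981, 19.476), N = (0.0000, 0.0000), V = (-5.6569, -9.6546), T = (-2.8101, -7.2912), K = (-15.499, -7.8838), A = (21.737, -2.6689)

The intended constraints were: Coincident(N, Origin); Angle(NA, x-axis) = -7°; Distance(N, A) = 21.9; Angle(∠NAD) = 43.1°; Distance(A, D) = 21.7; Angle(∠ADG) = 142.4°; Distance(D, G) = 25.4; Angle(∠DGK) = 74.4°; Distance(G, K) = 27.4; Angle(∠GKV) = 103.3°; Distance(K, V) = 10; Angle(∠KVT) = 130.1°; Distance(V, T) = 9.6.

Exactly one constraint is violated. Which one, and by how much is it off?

Distance(V, T) = 9.6 — off by 5.90.

N = (0.00, 0.00) ✓; NA at -7.000° ✓; |NA| = 21.90 ✓; ∠NAD = 43.10° ✓; |AD| = 21.70 ✓; ∠ADG = 142.4° ✓; |DG| = 25.40 ✓; ∠DGK = 74.40° ✓; |GK| = 27.40 ✓; ∠GKV = 103.3° ✓; |KV| = 10.00 ✓; ∠KVT = 130.1° ✓; |VT| = 3.700 ✗.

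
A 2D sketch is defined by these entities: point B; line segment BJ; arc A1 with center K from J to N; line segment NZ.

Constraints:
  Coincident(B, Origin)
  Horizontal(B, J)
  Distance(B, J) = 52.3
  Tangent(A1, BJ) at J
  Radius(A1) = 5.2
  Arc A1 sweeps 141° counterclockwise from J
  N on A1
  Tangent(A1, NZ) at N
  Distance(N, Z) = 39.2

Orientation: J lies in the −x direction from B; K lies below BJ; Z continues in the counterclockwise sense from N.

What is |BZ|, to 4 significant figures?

42.19

B is at the origin; BJ is horizontal with |BJ| = 52.3 and J on the −x side, so J = (-52.30, 0.000). Since A1 is tangent to BJ there, KJ ⟂ BJ, so K = J + (0, -5.2) = (-52.30, -5.200). On A1, J sits at bearing 90° from K; a 141° counterclockwise sweep puts N at bearing 231°, so N = K + 5.2·(cos 231°, sin 231°) = (-55.57, -9.241). A1 meets NZ tangentially, so KN is at right angles to NZ, so NZ runs along (−sin 231°, cos 231°); with |NZ| = 39.2, Z = (-25.11, -33.91). Then |BZ| = |Z − B| = 42.19.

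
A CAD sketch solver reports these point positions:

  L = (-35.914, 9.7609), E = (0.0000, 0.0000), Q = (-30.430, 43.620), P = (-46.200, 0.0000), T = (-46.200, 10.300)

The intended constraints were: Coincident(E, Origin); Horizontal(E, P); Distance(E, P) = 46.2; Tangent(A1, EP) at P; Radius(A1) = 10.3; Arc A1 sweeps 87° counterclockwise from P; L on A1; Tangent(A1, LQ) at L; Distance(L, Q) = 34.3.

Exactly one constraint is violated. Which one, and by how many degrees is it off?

Tangent(A1, LQ) at L — off by 6.20°.

E = (0.00, 0.00) ✓; E.y = 0.00, P.y = 0.00 ✓; |EP| = 46.20 ✓; ∠(TP, PE) = 90.00° ✓; |TP| = 10.30 ✓; bearing(T→L) − bearing(T→P) = 87.00° ✓; |TL| = 10.30 ✓; ∠(TL, LQ) = 96.20° ✗; |LQ| = 34.30 ✓.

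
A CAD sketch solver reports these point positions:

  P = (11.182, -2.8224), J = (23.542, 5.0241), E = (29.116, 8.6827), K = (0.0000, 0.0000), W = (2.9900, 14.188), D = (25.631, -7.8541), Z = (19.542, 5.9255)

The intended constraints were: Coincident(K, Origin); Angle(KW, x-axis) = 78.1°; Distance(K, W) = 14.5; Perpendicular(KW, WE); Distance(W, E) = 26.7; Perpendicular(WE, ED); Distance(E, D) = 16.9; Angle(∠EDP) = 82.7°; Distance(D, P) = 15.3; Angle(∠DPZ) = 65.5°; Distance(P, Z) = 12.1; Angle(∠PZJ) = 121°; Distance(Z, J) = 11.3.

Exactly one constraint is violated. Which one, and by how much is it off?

Distance(Z, J) = 11.3 — off by 7.20.

K = (0.00, 0.00) ✓; KW at 78.10° ✓; |KW| = 14.50 ✓; ∠(KW, WE) = 90.00° ✓; |WE| = 26.70 ✓; ∠(WE, ED) = 90.00° ✓; |ED| = 16.90 ✓; ∠EDP = 82.70° ✓; |DP| = 15.30 ✓; ∠DPZ = 65.50° ✓; |PZ| = 12.10 ✓; ∠PZJ = 121.0° ✓; |ZJ| = 4.100 ✗.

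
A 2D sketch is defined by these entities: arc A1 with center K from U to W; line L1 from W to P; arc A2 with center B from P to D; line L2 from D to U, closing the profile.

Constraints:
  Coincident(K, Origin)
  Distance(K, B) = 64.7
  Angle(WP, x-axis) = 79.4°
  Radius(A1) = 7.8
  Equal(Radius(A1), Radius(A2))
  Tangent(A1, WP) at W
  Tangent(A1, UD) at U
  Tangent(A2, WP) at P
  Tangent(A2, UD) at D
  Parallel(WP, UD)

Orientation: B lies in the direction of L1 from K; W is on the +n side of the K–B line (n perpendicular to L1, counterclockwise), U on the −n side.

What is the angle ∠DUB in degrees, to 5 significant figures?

6.8742°

Tangency of A1 to both parallel lines with radius 7.8 puts W and U at K ± 7.8·n: W = (-7.6669, 1.4348), U = (7.6669, -1.4348). Equal radii place P and D the same way about B: P = B + 7.8·n = (4.2348, 65.031), D = B − 7.8·n = (19.569, 62.161). Then cos ∠DUB = UD·UB / (|UD||UB|), giving 6.8742°.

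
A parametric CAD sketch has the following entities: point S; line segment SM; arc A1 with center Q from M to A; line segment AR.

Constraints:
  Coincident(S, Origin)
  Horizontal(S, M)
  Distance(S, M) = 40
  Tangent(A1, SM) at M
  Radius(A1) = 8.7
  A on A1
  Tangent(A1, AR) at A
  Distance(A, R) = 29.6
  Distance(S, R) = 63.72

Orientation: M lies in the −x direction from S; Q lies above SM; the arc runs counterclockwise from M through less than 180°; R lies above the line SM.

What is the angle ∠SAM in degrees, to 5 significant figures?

92.610°

Checks: ∠(QM, MS) = 90.00° ✓; |QM| = 8.700 ✓; |QA| = 8.700 ✓; ∠(QA, AR) = 90.00° ✓; |AR| = 29.60 ✓; |SR| = 63.72 ✓.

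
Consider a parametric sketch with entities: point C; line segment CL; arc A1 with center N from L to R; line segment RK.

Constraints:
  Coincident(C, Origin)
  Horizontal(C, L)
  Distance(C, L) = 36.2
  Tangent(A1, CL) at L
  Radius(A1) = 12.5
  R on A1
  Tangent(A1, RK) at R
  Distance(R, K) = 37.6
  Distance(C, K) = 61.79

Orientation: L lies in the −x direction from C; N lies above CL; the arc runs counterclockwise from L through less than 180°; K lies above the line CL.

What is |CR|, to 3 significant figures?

28.7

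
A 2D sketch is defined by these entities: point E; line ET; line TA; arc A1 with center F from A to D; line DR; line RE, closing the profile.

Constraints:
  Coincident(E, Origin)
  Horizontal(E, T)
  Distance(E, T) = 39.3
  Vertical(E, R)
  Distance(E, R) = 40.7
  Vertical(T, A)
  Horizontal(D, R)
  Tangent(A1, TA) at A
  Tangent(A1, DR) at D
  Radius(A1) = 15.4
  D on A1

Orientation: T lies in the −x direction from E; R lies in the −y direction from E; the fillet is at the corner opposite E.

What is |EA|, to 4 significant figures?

46.74

The virtual corner opposite E is at (-39.30, -40.70). Since A1 is tangent to TA there, FA ⟂ TA and tangency of A1 to DR means the radius FD is perpendicular to DR, with radius 15.4, so the center F sits 15.4 in from both sides at F = (-23.90, -25.30). That places the tangent points at A = (-39.30, -25.30) on TA and D = (-23.90, -40.70) on DR. Then |EA| = |A − E| = 46.74.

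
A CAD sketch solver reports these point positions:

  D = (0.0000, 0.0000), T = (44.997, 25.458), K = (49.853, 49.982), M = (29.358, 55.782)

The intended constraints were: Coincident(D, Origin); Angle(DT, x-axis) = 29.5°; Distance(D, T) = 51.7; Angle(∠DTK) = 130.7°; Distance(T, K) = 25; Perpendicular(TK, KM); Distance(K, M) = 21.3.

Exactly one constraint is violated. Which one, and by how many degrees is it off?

Perpendicular(TK, KM) — off by 4.60°.

D = (0.00, 0.00) ✓; DT at 29.50° ✓; |DT| = 51.70 ✓; ∠DTK = 130.7° ✓; |TK| = 25.00 ✓; ∠(TK, KM) = 85.40° ✗; |KM| = 21.30 ✓.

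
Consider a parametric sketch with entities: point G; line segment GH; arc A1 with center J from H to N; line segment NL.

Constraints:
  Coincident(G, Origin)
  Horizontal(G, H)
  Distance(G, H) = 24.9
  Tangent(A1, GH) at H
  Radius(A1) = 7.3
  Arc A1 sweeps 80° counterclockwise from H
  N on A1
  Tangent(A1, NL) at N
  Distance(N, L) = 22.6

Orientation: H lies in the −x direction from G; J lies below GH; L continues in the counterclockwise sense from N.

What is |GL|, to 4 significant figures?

45.80

On A1, H sits at bearing 90° from J; an 80° counterclockwise sweep puts N at bearing 170°, so N = J + 7.3·(cos 170°, sin 170°) = (-32.09, -6.032). The tangent condition forces JN to be normal to NL, so NL runs along (−sin 170°, cos 170°); with |NL| = 22.6, L = (-36.01, -28.29). Then |GL| = |L − G| = 45.80.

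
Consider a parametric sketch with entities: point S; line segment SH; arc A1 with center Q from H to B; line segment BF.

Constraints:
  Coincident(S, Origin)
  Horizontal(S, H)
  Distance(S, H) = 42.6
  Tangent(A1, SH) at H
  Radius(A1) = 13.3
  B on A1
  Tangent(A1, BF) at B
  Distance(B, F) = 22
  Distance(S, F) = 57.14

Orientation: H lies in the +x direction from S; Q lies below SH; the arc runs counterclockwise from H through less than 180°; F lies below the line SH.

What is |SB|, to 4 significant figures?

36.79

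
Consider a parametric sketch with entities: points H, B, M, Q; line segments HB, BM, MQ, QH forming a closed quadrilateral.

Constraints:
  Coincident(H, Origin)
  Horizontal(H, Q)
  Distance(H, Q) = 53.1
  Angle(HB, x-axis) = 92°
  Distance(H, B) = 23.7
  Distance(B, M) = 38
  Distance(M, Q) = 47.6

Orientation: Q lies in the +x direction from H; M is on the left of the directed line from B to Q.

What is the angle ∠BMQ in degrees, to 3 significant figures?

86.2°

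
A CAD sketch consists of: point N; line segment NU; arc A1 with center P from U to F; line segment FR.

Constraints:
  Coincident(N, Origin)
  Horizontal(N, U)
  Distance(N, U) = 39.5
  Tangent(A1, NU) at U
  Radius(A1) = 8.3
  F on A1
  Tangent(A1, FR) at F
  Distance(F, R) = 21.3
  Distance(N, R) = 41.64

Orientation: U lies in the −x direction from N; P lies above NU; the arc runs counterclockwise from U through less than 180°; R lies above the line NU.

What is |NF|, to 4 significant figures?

32.17

Checks: |PU| = 8.300 ✓; |PF| = 8.300 ✓; ∠(PF, FR) = 90.00° ✓; |FR| = 21.30 ✓; |NR| = 41.64 ✓.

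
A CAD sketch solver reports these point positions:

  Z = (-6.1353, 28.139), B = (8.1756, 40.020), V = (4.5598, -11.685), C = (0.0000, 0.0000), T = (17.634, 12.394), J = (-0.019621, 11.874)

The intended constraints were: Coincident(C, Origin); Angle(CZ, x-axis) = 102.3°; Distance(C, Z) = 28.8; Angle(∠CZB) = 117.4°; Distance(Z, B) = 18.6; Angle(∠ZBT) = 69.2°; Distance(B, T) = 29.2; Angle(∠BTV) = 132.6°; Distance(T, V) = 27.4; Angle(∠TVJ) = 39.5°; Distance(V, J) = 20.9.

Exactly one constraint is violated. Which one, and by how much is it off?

Distance(V, J) = 20.9 — off by 3.10.

C = (0.00, 0.00) ✓; CZ at 102.3° ✓; |CZ| = 28.80 ✓; ∠CZB = 117.4° ✓; |ZB| = 18.60 ✓; ∠ZBT = 69.20° ✓; |BT| = 29.20 ✓; ∠BTV = 132.6° ✓; |TV| = 27.40 ✓; ∠TVJ = 39.50° ✓; |VJ| = 24.00 ✗.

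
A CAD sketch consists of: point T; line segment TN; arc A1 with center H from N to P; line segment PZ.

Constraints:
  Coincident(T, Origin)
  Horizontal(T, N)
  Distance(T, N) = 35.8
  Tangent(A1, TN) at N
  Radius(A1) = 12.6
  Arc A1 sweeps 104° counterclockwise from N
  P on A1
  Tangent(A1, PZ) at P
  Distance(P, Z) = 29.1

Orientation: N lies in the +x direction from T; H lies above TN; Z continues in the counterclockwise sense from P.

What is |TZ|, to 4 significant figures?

60.05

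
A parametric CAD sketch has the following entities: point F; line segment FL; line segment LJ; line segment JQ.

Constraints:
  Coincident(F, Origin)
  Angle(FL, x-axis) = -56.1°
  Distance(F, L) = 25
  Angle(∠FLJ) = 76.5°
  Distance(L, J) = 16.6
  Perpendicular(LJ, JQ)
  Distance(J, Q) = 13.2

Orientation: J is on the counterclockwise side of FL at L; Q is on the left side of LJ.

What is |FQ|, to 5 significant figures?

15.469

F is at the origin; FL runs at -56.1° with length 25.0, so L = 25.0·(cos -56.1°, sin -56.1°) = (13.944, -20.750). ∠FLJ = 76.5°, so LJ runs at -56.1° + (180° − 76.5°) = 47.400° from the x-axis; with |LJ| = 16.6, J = L + 16.6·(cos 47.400°, sin 47.400°) = (25.180, -8.5311). LJ ⟂ JQ; with |JQ| = 13.2 on the left of LJ, Q = J + 13.2·(-0.73610, 0.67688) = (15.463, 0.40367). Then |FQ| = |Q − F| = 15.469.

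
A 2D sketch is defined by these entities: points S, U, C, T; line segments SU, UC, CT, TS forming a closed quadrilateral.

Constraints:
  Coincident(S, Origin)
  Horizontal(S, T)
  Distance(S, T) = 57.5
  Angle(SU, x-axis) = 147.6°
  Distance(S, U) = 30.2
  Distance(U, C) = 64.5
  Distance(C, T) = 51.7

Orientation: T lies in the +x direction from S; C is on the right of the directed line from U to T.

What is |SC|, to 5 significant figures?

36.504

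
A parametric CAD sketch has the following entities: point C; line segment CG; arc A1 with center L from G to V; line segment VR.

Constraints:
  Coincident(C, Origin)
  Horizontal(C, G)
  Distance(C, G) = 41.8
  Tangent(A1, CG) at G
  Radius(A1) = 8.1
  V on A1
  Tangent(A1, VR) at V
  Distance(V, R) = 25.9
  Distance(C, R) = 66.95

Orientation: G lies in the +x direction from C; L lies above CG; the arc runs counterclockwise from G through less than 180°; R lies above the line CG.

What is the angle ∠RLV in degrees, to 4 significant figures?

72.63°

C is at the origin; CG is horizontal with |CG| = 41.8 and G on the +x side, so G = (41.80, 0.000). Tangency of A1 to CG means the radius LG is perpendicular to CG, so L = G + (0, 8.1) = (41.80, 8.100). Since LV ⟂ VR (tangency), |LR| = √(8.1² + 25.9²) = 27.14 regardless of where V sits on A1. So R lies on both circle(C, 66.95) and circle(L, 27.14); the above-CG intersection is R = (61.26, 27.02). V is the foot of the tangent from R: V = (48.92, 4.243).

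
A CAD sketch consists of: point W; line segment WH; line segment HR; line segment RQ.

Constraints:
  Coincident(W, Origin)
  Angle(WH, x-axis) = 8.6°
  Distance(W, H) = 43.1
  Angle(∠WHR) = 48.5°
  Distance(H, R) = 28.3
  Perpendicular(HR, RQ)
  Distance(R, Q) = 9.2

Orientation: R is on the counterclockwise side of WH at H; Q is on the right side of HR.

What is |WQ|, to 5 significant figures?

41.481

∠WHR = 48.5°, so HR runs at 8.6° + (180° − 48.5°) = 140.10° from the x-axis; with |HR| = 28.3, R = H + 28.3·(cos 140.10°, sin 140.10°) = (20.905, 24.598). HR is perpendicular to RQ; with |RQ| = 9.2 on the right of HR, Q = R + 9.2·(0.64145, 0.76717) = (26.806, 31.656). Then |WQ| = |Q − W| = 41.481.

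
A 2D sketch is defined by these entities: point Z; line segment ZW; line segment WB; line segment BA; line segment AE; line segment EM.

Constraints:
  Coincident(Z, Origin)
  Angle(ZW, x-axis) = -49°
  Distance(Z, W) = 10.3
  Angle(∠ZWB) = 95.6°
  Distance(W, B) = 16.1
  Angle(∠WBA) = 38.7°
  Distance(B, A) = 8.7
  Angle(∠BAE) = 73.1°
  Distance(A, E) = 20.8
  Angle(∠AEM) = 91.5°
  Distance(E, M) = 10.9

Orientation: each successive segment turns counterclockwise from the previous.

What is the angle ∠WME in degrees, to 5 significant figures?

34.173°

∠BAE = 73.1° gives AE at -76.400° from the x-axis; with |AE| = 20.8, E = (16.086, -18.163). ∠AEM = 91.5° gives EM at 12.100° from the x-axis; with |EM| = 10.9, M = (26.744, -15.878). Then cos ∠WME = MW·ME / (|MW||ME|), giving 34.173°.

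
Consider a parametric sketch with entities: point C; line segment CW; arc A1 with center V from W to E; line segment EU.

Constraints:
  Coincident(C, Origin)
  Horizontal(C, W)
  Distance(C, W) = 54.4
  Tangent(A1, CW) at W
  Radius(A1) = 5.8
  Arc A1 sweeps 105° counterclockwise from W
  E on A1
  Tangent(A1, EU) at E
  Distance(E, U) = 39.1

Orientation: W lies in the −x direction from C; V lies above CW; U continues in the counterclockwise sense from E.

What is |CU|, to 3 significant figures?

74.2

C is at the origin; C and W share the same y with |CW| = 54.4 and W on the −x side, so W = (-54.4, 0.00). Tangency of A1 to CW means the radius VW is perpendicular to CW, so V = W + (0, 5.8) = (-54.4, 5.80). On A1, W sits at bearing -90° from V; a 105° counterclockwise sweep puts E at bearing 15°, so E = V + 5.8·(cos 15°, sin 15°) = (-48.8, 7.30). A1 meets EU tangentially, so VE is at right angles to EU, so EU runs along (−sin 15°, cos 15°); with |EU| = 39.1, U = (-58.9, 45.1). Then |CU| = |U − C| = 74.2.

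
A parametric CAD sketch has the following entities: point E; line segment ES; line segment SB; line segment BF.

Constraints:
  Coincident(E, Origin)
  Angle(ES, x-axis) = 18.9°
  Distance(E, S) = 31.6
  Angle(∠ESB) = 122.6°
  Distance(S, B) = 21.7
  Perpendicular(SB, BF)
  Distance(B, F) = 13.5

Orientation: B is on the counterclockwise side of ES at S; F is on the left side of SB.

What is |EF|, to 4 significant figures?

40.89

E is at the origin; ES runs at 18.9° with length 31.6, so S = 31.6·(cos 18.9°, sin 18.9°) = (29.90, 10.24). ∠ESB = 122.6°, so SB runs at 18.9° + (180° − 122.6°) = 76.30° from the x-axis; with |SB| = 21.7, B = S + 21.7·(cos 76.30°, sin 76.30°) = (35.04, 31.32). SB ⟂ BF; with |BF| = 13.5 on the left of SB, F = B + 13.5·(-0.9715, 0.2368) = (21.92, 34.52). Then |EF| = |F − E| = 40.89.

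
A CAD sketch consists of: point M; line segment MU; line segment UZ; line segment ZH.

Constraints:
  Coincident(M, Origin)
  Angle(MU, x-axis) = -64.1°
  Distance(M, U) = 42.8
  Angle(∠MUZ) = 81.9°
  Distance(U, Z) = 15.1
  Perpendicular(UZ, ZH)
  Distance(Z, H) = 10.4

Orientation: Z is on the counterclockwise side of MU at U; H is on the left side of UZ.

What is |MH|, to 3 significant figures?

33.2

M is at the origin; MU runs at -64.1° with length 42.8, so U = 42.8·(cos -64.1°, sin -64.1°) = (18.7, -38.5). ∠MUZ = 81.9°, so UZ runs at -64.1° + (180° − 81.9°) = 34.0° from the x-axis; with |UZ| = 15.1, Z = U + 15.1·(cos 34.0°, sin 34.0°) = (31.2, -30.1). UZ ⟂ ZH; with |ZH| = 10.4 on the left of UZ, H = Z + 10.4·(-0.559, 0.829) = (25.4, -21.4). Then |MH| = |H − M| = 33.2.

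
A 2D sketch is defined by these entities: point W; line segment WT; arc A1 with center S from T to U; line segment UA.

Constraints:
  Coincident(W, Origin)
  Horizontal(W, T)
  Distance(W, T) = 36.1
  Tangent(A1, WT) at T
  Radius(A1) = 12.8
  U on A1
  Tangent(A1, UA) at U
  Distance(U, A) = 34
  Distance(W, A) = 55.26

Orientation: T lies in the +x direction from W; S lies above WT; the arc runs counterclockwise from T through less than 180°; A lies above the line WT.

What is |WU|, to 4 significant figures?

50.77

W is at the origin; W and T share the same y with |WT| = 36.1 and T on the +x side, so T = (36.10, 0.000). The tangent condition forces ST to be normal to WT, so S = T + (0, 12.8) = (36.10, 12.80). Since SU ⟂ UA (tangency), |SA| = √(12.8² + 34.0²) = 36.33 regardless of where U sits on A1. So A lies on both circle(W, 55.26) and circle(S, 36.33); the above-WT intersection is A = (27.30, 48.05). U is the foot of the tangent from A: U = (46.63, 20.08).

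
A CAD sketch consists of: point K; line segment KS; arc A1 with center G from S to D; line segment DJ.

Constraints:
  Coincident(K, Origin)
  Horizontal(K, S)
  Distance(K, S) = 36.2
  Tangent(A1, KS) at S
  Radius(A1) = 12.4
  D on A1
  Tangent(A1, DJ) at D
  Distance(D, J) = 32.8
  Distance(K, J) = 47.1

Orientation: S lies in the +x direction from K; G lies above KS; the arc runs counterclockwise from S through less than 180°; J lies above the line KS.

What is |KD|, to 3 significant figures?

49.3

K is at the origin; K and S share the same y with |KS| = 36.2 and S on the +x side, so S = (36.2, 0.00). The tangent condition forces GS to be normal to KS, so G = S + (0, 12.4) = (36.2, 12.4). Since GD ⟂ DJ (tangency), |GJ| = √(12.4² + 32.8²) = 35.1 regardless of where D sits on A1. So J lies on both circle(K, 47.1) and circle(G, 35.1); the above-KS intersection is J = (19.1, 43.0). D is the foot of the tangent from J: D = (44.2, 21.9).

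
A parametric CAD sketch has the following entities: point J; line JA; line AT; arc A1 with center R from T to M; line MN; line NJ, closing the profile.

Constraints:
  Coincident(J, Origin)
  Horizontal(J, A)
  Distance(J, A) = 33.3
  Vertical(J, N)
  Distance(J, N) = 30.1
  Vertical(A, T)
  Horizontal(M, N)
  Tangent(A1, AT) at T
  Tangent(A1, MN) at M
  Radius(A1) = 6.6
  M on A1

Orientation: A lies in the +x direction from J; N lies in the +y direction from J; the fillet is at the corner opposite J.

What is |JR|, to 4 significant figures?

35.57

J is at the origin; J and A share the same y with |JA| = 33.3 and A on the +x side, so A = (33.30, 0.000). J and N share the same x with |JN| = 30.1 and N on the +y side, so N = (0.000, 30.10). The virtual corner opposite J is at (33.30, 30.10). The tangent condition forces RT to be normal to AT and since A1 is tangent to MN there, RM ⟂ MN, with radius 6.6, so the center R sits 6.6 in from both sides at R = (26.70, 23.50). Then |JR| = |R − J| = 35.57.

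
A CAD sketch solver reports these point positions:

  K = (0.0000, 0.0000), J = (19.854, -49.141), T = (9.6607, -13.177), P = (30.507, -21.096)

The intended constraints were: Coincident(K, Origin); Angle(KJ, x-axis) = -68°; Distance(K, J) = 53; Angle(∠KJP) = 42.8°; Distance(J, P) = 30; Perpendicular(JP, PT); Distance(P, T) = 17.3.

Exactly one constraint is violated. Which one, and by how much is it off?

Distance(P, T) = 17.3 — off by 5.00.

K = (0.00, 0.00) ✓; KJ at -68.00° ✓; |KJ| = 53.00 ✓; ∠KJP = 42.80° ✓; |JP| = 30.00 ✓; ∠(JP, PT) = 90.00° ✓; |PT| = 22.30 ✗.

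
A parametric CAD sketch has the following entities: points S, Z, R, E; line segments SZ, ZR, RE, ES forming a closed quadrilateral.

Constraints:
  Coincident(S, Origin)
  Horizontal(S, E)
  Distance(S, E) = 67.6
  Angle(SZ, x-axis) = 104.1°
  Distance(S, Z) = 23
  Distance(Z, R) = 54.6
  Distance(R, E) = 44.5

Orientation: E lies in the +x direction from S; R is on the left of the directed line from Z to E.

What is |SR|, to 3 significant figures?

60.6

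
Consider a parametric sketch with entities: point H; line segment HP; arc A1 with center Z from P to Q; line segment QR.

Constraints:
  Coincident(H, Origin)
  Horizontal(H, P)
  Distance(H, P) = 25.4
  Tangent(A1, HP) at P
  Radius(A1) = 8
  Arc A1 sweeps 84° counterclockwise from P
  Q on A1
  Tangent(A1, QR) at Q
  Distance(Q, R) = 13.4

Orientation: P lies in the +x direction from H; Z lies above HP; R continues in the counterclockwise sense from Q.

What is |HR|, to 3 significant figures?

40.3

H is at the origin; HP is horizontal with |HP| = 25.4 and P on the +x side, so P = (25.4, 0.00). A1 meets HP tangentially, so ZP is at right angles to HP, so Z = P + (0, 8) = (25.4, 8.00). On A1, P sits at bearing -90° from Z; an 84° counterclockwise sweep puts Q at bearing -6°, so Q = Z + 8.0·(cos -6°, sin -6°) = (33.4, 7.16). A1 meets QR tangentially, so ZQ is at right angles to QR, so QR runs along (−sin -6°, cos -6°); with |QR| = 13.4, R = (34.8, 20.5). Then |HR| = |R − H| = 40.3.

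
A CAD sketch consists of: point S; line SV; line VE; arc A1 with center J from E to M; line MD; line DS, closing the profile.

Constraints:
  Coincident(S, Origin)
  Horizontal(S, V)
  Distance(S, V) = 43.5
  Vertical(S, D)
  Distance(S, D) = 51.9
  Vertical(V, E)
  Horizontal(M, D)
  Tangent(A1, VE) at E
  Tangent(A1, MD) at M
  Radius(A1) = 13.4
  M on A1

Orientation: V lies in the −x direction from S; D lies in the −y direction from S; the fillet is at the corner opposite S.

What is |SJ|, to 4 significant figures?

48.87

S is at the origin; SV is horizontal with |SV| = 43.5 and V on the −x side, so V = (-43.50, 0.000). S and D share the same x with |SD| = 51.9 and D on the −y side, so D = (0.000, -51.90). The virtual corner opposite S is at (-43.50, -51.90). Tangency of A1 to VE means the radius JE is perpendicular to VE and A1 meets MD tangentially, so JM is at right angles to MD, with radius 13.4, so the center J sits 13.4 in from both sides at J = (-30.10, -38.50). Then |SJ| = |J − S| = 48.87.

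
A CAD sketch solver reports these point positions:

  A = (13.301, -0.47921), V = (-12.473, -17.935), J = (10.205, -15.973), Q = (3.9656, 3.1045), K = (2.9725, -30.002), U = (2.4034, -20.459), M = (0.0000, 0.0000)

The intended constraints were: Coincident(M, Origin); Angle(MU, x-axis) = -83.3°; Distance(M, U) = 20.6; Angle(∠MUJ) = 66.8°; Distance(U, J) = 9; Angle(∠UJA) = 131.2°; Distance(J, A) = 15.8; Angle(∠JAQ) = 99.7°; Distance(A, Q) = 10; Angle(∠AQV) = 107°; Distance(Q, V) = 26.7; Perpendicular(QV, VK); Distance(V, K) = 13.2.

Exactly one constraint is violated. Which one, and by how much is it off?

Distance(V, K) = 13.2 — off by 6.40.

M = (0.00, 0.00) ✓; MU at -83.30° ✓; |MU| = 20.60 ✓; ∠MUJ = 66.80° ✓; |UJ| = 8.999 ✓; ∠UJA = 131.2° ✓; |JA| = 15.80 ✓; ∠JAQ = 99.70° ✓; |AQ| = 10.00 ✓; ∠AQV = 107.0° ✓; |QV| = 26.70 ✓; ∠(QV, VK) = 90.00° ✓; |VK| = 19.60 ✗.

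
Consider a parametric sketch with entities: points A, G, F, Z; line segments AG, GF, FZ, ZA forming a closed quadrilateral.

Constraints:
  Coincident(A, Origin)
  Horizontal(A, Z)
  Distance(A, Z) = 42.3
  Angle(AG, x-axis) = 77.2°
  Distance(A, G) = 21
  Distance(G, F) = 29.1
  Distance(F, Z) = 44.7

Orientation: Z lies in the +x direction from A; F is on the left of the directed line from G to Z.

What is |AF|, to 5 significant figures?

48.247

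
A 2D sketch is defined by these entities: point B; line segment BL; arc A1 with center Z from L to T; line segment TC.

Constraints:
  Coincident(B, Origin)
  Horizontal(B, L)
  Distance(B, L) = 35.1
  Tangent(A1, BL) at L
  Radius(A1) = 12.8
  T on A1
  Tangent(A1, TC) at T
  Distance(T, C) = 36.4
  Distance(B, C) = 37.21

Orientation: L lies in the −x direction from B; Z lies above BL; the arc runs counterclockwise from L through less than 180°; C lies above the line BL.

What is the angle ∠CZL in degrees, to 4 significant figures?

128.6°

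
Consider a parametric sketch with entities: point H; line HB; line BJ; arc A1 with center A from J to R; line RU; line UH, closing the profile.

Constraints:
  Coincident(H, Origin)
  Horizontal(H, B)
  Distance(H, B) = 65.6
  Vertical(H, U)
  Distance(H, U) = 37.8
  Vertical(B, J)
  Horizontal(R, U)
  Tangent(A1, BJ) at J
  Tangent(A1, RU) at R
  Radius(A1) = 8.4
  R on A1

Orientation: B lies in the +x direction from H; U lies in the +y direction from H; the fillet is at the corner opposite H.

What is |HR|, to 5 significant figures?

68.562

H is at the origin; H and B share the same y with |HB| = 65.6 and B on the +x side, so B = (65.600, 0.0000). H and U share the same x with |HU| = 37.8 and U on the +y side, so U = (0.0000, 37.800). The virtual corner opposite H is at (65.600, 37.800). Tangency of A1 to BJ means the radius AJ is perpendicular to BJ and since A1 is tangent to RU there, AR ⟂ RU, with radius 8.4, so the center A sits 8.4 in from both sides at A = (57.200, 29.400). That places the tangent points at J = (65.600, 29.400) on BJ and R = (57.200, 37.800) on RU. Then |HR| = |R − H| = 68.562.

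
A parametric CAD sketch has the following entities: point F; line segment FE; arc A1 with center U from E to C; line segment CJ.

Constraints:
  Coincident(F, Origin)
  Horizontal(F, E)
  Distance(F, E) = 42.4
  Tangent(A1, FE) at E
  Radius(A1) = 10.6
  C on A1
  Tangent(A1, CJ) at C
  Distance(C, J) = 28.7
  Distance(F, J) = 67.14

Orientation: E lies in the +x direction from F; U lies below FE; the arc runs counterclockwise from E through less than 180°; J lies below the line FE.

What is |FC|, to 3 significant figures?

39.3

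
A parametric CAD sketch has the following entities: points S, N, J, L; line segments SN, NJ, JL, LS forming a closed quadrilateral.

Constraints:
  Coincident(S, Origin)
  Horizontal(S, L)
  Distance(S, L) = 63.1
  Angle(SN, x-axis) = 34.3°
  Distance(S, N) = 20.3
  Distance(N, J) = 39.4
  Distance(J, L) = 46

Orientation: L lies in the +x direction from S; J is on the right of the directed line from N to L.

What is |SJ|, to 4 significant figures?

37.28

Checks: |NJ| = 39.40 ✓; |JL| = 46.00 ✓.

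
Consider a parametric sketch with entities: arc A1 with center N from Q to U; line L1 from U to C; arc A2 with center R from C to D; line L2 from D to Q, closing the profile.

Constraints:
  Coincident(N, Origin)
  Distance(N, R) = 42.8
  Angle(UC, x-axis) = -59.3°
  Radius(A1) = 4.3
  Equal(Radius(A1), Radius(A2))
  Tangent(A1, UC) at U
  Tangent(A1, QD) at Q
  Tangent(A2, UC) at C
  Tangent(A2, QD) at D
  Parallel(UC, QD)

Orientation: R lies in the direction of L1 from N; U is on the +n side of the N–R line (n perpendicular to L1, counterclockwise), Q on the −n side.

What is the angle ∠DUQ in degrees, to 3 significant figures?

78.6°

The slot axis is L1's direction at -59.3°, so u = (cos -59.3°, sin -59.3°) = (0.511, -0.860) and n = (−sin -59.3°, cos -59.3°) = (0.860, 0.511). N is at the origin and R lies 42.8 along u from N, so R = 42.8·u = (21.9, -36.8). Tangency of A1 to both parallel lines with radius 4.3 puts U and Q at N ± 4.3·n: U = (3.70, 2.20), Q = (-3.70, -2.20). Equal radii place C and D the same way about R: C = R + 4.3·n = (25.5, -34.6), D = R − 4.3·n = (18.2, -39.0). Then cos ∠DUQ = UD·UQ / (|UD||UQ|), giving 78.6°.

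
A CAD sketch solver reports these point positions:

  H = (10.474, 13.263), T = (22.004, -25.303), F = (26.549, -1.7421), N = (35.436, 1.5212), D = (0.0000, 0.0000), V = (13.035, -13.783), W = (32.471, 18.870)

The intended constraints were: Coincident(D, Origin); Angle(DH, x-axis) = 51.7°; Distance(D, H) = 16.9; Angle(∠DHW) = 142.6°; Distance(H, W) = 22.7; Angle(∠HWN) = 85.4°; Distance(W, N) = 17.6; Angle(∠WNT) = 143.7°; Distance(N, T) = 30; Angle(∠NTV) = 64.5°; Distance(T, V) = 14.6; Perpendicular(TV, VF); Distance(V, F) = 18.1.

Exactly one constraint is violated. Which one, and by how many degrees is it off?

Perpendicular(TV, VF) — off by 3.80°.

D = (0.00, 0.00) ✓; DH at 51.70° ✓; |DH| = 16.90 ✓; ∠DHW = 142.6° ✓; |HW| = 22.70 ✓; ∠HWN = 85.40° ✓; |WN| = 17.60 ✓; ∠WNT = 143.7° ✓; |NT| = 30.00 ✓; ∠NTV = 64.50° ✓; |TV| = 14.60 ✓; ∠(TV, VF) = 86.20° ✗; |VF| = 18.10 ✓.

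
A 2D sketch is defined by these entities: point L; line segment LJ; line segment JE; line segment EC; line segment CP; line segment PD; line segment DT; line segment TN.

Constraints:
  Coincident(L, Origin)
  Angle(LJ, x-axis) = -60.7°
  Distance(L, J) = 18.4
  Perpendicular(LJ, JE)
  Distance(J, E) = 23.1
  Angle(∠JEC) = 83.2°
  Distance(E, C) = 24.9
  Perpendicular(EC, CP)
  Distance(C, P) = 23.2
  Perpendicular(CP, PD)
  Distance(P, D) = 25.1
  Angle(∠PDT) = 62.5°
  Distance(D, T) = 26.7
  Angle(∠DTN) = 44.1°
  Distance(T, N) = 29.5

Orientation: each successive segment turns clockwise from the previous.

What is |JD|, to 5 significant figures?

2.9468

L is at the origin; LJ runs at -60.7° with length 18.4, so J = (9.0046, -16.046). LJ is perpendicular to JE, so JE runs at -150.70°; with |JE| = 23.1, E = (-11.140, -27.351). ∠JEC = 83.2° gives EC at 112.50° from the x-axis; with |EC| = 24.9, C = (-20.669, -4.3462). EC ⟂ CP, so CP runs at 22.500°; with |CP| = 23.2, P = (0.76502, 4.5320). The perpendicularity gives PD at right angles to CP, so PD runs at -67.500°; with |PD| = 25.1, D = (10.370, -18.657). Then |JD| = |D − J| = 2.9468.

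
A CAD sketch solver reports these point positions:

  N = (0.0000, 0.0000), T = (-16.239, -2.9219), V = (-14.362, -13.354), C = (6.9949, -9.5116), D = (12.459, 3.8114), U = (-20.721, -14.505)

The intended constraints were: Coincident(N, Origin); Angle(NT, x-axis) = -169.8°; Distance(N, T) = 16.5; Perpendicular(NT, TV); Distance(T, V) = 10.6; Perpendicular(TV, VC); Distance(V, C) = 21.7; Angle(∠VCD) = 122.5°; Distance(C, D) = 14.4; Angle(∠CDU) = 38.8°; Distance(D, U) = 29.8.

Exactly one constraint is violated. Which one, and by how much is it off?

Distance(D, U) = 29.8 — off by 8.10.

N = (0.00, 0.00) ✓; NT at -169.8° ✓; |NT| = 16.50 ✓; ∠(NT, TV) = 90.00° ✓; |TV| = 10.60 ✓; ∠(TV, VC) = 90.00° ✓; |VC| = 21.70 ✓; ∠VCD = 122.5° ✓; |CD| = 14.40 ✓; ∠CDU = 38.80° ✓; |DU| = 37.90 ✗.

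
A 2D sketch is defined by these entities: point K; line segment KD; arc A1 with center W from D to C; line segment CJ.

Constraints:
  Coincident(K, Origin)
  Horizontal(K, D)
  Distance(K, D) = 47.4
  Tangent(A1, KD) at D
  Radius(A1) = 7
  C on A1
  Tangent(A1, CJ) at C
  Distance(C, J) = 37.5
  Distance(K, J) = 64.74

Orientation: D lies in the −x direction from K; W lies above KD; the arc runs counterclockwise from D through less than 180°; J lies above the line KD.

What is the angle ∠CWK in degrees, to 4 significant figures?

17.49°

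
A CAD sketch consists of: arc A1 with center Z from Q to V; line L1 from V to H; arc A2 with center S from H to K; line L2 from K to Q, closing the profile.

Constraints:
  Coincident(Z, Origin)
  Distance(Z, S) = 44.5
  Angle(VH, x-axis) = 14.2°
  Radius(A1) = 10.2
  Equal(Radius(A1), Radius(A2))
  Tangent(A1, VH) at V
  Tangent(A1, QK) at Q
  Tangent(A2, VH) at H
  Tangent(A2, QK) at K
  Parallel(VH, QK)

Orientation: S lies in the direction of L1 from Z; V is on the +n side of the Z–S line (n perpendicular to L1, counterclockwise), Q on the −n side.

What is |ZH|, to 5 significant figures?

45.654

Tangency of A1 to both parallel lines with radius 10.2 puts V and Q at Z ± 10.2·n: V = (-2.5021, 9.8883), Q = (2.5021, -9.8883). Equal radii place H and K the same way about S: H = S + 10.2·n = (40.638, 20.805), K = S − 10.2·n = (45.642, 1.0278). Then |ZH| = |H − Z| = 45.654.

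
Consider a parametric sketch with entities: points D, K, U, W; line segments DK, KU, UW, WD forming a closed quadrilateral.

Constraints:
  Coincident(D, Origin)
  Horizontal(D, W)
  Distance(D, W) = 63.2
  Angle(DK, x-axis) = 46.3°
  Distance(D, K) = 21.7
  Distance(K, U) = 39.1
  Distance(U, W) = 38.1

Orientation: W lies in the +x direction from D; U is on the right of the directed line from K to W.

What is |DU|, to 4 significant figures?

36.77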